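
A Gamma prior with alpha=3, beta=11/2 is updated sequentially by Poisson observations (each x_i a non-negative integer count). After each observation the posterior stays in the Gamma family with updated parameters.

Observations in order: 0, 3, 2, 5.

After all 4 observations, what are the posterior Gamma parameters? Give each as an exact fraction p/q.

alpha=13, beta=19/2

obs 1: x=0 → posterior Gamma(3, 13/2)
obs 2: x=3 → posterior Gamma(6, 15/2)
obs 3: x=2 → posterior Gamma(8, 17/2)
obs 4: x=5 → posterior Gamma(13, 19/2)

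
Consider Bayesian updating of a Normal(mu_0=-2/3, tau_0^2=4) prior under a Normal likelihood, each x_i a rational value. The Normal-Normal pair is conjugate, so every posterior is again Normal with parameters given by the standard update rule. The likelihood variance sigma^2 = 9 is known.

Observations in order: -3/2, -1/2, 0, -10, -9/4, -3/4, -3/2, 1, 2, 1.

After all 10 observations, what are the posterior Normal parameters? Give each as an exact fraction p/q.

obs 1: x=-3/2 → posterior Normal(-12/13, 36/13)
obs 2: x=-1/2 → posterior Normal(-14/17, 36/17)
obs 3: x=0 → posterior Normal(-2/3, 12/7)
obs 4: x=-10 → posterior Normal(-54/25, 36/25)
obs 5: x=-9/4 → posterior Normal(-63/29, 36/29)
obs 6: x=-3/4 → posterior Normal(-2, 12/11)
obs 7: x=-3/2 → posterior Normal(-72/37, 36/37)
obs 8: x=1 → posterior Normal(-68/41, 36/41)
obs 9: x=2 → posterior Normal(-4/3, 4/5)
obs 10: x=1 → posterior Normal(-8/7, 36/49)

mu_0=-8/7, tau_0^2=36/49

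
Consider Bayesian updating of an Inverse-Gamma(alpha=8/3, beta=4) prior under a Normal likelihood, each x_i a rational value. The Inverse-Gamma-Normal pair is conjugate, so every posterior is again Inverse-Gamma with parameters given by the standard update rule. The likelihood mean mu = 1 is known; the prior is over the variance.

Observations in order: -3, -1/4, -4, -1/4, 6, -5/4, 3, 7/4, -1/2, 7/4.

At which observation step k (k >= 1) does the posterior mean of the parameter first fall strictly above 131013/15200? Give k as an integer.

obs 1: x=-3 → posterior Inverse-Gamma(19/6, 12)
obs 2: x=-1/4 → posterior Inverse-Gamma(11/3, 409/32)
obs 3: x=-4 → posterior Inverse-Gamma(25/6, 809/32)
obs 4: x=-1/4 → posterior Inverse-Gamma(14/3, 417/16)
obs 5: x=6 → posterior Inverse-Gamma(31/6, 617/16)
obs 6: x=-5/4 → posterior Inverse-Gamma(17/3, 1315/32)
obs 7: x=3 → posterior Inverse-Gamma(37/6, 1379/32)
obs 8: x=7/4 → posterior Inverse-Gamma(20/3, 347/8)
obs 9: x=-1/2 → posterior Inverse-Gamma(43/6, 89/2)
obs 10: x=7/4 → posterior Inverse-Gamma(23/3, 1433/32)

k = 5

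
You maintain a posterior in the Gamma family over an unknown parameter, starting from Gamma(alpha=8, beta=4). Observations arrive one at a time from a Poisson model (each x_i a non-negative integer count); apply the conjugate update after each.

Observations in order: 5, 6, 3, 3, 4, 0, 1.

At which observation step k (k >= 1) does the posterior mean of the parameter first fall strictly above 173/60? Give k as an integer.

obs 1: x=5 → posterior Gamma(13, 5)
obs 2: x=6 → posterior Gamma(19, 6)
obs 3: x=3 → posterior Gamma(22, 7)
obs 4: x=3 → posterior Gamma(25, 8)
obs 5: x=4 → posterior Gamma(29, 9)
obs 6: x=0 → posterior Gamma(29, 10)
obs 7: x=1 → posterior Gamma(30, 11)

k = 2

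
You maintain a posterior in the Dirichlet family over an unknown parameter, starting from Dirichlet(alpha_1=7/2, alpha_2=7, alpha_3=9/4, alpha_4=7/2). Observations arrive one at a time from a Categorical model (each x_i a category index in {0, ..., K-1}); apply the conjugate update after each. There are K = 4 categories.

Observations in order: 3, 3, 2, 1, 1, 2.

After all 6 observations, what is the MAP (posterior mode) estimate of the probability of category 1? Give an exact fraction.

obs 1: x=3 → posterior Dirichlet(7/2, 7, 9/4, 9/2)
obs 2: x=3 → posterior Dirichlet(7/2, 7, 9/4, 11/2)
obs 3: x=2 → posterior Dirichlet(7/2, 7, 13/4, 11/2)
obs 4: x=1 → posterior Dirichlet(7/2, 8, 13/4, 11/2)
obs 5: x=1 → posterior Dirichlet(7/2, 9, 13/4, 11/2)
obs 6: x=2 → posterior Dirichlet(7/2, 9, 17/4, 11/2)

32/73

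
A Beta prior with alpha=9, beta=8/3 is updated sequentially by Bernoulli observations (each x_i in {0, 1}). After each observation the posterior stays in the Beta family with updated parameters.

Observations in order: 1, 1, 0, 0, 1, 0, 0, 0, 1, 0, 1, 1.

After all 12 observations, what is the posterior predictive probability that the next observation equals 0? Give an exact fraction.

26/71

obs 1: x=1 → posterior Beta(10, 8/3)
obs 2: x=1 → posterior Beta(11, 8/3)
obs 3: x=0 → posterior Beta(11, 11/3)
obs 4: x=0 → posterior Beta(11, 14/3)
obs 5: x=1 → posterior Beta(12, 14/3)
obs 6: x=0 → posterior Beta(12, 17/3)
obs 7: x=0 → posterior Beta(12, 20/3)
obs 8: x=0 → posterior Beta(12, 23/3)
obs 9: x=1 → posterior Beta(13, 23/3)
obs 10: x=0 → posterior Beta(13, 26/3)
obs 11: x=1 → posterior Beta(14, 26/3)
obs 12: x=1 → posterior Beta(15, 26/3)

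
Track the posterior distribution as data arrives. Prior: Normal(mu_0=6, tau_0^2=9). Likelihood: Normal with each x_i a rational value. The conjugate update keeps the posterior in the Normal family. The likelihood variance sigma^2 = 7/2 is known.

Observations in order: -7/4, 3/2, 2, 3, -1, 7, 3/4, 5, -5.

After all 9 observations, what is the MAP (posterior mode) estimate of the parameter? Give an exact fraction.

obs 1: x=-7/4 → posterior Normal(21/50, 63/25)
obs 2: x=3/2 → posterior Normal(75/86, 63/43)
obs 3: x=2 → posterior Normal(147/122, 63/61)
obs 4: x=3 → posterior Normal(255/158, 63/79)
obs 5: x=-1 → posterior Normal(219/194, 63/97)
obs 6: x=7 → posterior Normal(471/230, 63/115)
obs 7: x=3/4 → posterior Normal(249/133, 9/19)
obs 8: x=5 → posterior Normal(339/151, 63/151)
obs 9: x=-5 → posterior Normal(249/169, 63/169)

249/169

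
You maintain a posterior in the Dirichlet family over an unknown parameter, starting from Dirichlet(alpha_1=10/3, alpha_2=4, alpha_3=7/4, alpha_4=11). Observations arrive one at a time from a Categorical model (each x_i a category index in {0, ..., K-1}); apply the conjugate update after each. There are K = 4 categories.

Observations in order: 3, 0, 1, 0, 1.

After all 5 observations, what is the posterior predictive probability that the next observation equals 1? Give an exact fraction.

72/301

obs 1: x=3 → posterior Dirichlet(10/3, 4, 7/4, 12)
obs 2: x=0 → posterior Dirichlet(13/3, 4, 7/4, 12)
obs 3: x=1 → posterior Dirichlet(13/3, 5, 7/4, 12)
obs 4: x=0 → posterior Dirichlet(16/3, 5, 7/4, 12)
obs 5: x=1 → posterior Dirichlet(16/3, 6, 7/4, 12)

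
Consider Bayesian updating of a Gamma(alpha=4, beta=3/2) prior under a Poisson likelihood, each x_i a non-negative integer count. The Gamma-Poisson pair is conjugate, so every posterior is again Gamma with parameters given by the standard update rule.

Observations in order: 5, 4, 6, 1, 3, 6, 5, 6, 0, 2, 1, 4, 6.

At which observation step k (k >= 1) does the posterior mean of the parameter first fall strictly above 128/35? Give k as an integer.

k = 2

obs 1: x=5 → posterior Gamma(9, 5/2)
obs 2: x=4 → posterior Gamma(13, 7/2)
obs 3: x=6 → posterior Gamma(19, 9/2)
obs 4: x=1 → posterior Gamma(20, 11/2)
obs 5: x=3 → posterior Gamma(23, 13/2)
obs 6: x=6 → posterior Gamma(29, 15/2)
obs 7: x=5 → posterior Gamma(34, 17/2)
obs 8: x=6 → posterior Gamma(40, 19/2)
obs 9: x=0 → posterior Gamma(40, 21/2)
obs 10: x=2 → posterior Gamma(42, 23/2)
obs 11: x=1 → posterior Gamma(43, 25/2)
obs 12: x=4 → posterior Gamma(47, 27/2)
obs 13: x=6 → posterior Gamma(53, 29/2)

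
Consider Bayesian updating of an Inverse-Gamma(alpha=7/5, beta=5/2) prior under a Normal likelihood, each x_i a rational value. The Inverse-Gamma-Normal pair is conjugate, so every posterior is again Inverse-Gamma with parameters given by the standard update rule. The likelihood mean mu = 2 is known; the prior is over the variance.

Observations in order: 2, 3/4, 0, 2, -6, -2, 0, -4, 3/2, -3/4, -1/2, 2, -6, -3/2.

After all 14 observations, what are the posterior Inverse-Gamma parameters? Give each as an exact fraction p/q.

alpha=42/5, beta=1767/16

obs 1: x=2 → posterior Inverse-Gamma(19/10, 5/2)
obs 2: x=3/4 → posterior Inverse-Gamma(12/5, 105/32)
obs 3: x=0 → posterior Inverse-Gamma(29/10, 169/32)
obs 4: x=2 → posterior Inverse-Gamma(17/5, 169/32)
obs 5: x=-6 → posterior Inverse-Gamma(39/10, 1193/32)
obs 6: x=-2 → posterior Inverse-Gamma(22/5, 1449/32)
obs 7: x=0 → posterior Inverse-Gamma(49/10, 1513/32)
obs 8: x=-4 → posterior Inverse-Gamma(27/5, 2089/32)
obs 9: x=3/2 → posterior Inverse-Gamma(59/10, 2093/32)
obs 10: x=-3/4 → posterior Inverse-Gamma(32/5, 1107/16)
obs 11: x=-1/2 → posterior Inverse-Gamma(69/10, 1157/16)
obs 12: x=2 → posterior Inverse-Gamma(37/5, 1157/16)
obs 13: x=-6 → posterior Inverse-Gamma(79/10, 1669/16)
obs 14: x=-3/2 → posterior Inverse-Gamma(42/5, 1767/16)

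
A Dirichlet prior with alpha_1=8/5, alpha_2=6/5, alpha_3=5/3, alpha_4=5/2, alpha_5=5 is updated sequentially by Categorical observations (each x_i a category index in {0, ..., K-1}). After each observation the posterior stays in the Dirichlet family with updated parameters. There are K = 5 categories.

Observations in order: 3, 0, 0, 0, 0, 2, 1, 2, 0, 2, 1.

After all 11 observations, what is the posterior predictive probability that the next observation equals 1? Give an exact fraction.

96/689

obs 1: x=3 → posterior Dirichlet(8/5, 6/5, 5/3, 7/2, 5)
obs 2: x=0 → posterior Dirichlet(13/5, 6/5, 5/3, 7/2, 5)
obs 3: x=0 → posterior Dirichlet(18/5, 6/5, 5/3, 7/2, 5)
obs 4: x=0 → posterior Dirichlet(23/5, 6/5, 5/3, 7/2, 5)
obs 5: x=0 → posterior Dirichlet(28/5, 6/5, 5/3, 7/2, 5)
obs 6: x=2 → posterior Dirichlet(28/5, 6/5, 8/3, 7/2, 5)
obs 7: x=1 → posterior Dirichlet(28/5, 11/5, 8/3, 7/2, 5)
obs 8: x=2 → posterior Dirichlet(28/5, 11/5, 11/3, 7/2, 5)
obs 9: x=0 → posterior Dirichlet(33/5, 11/5, 11/3, 7/2, 5)
obs 10: x=2 → posterior Dirichlet(33/5, 11/5, 14/3, 7/2, 5)
obs 11: x=1 → posterior Dirichlet(33/5, 16/5, 14/3, 7/2, 5)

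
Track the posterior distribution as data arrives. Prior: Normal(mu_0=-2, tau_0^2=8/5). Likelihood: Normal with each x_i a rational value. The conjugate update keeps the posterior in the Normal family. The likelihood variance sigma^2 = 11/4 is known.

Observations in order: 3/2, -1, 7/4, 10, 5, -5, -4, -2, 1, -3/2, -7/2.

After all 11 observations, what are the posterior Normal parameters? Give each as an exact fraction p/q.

obs 1: x=3/2 → posterior Normal(-62/87, 88/87)
obs 2: x=-1 → posterior Normal(-94/119, 88/119)
obs 3: x=7/4 → posterior Normal(-38/151, 88/151)
obs 4: x=10 → posterior Normal(94/61, 88/183)
obs 5: x=5 → posterior Normal(442/215, 88/215)
obs 6: x=-5 → posterior Normal(282/247, 88/247)
obs 7: x=-4 → posterior Normal(154/279, 88/279)
obs 8: x=-2 → posterior Normal(90/311, 88/311)
obs 9: x=1 → posterior Normal(122/343, 88/343)
obs 10: x=-3/2 → posterior Normal(74/375, 88/375)
obs 11: x=-7/2 → posterior Normal(-38/407, 8/37)

mu_0=-38/407, tau_0^2=8/37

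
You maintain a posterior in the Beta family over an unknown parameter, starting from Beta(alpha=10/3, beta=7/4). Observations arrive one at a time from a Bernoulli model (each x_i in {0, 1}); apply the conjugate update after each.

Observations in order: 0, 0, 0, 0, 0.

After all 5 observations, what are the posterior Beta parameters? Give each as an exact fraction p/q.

alpha=10/3, beta=27/4

obs 1: x=0 → posterior Beta(10/3, 11/4)
obs 2: x=0 → posterior Beta(10/3, 15/4)
obs 3: x=0 → posterior Beta(10/3, 19/4)
obs 4: x=0 → posterior Beta(10/3, 23/4)
obs 5: x=0 → posterior Beta(10/3, 27/4)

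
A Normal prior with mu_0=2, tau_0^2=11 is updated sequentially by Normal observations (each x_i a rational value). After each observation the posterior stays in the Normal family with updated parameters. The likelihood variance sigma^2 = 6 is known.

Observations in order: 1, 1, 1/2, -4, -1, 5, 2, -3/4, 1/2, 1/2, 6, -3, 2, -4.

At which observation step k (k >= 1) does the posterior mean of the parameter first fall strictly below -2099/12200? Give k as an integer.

k = 5

obs 1: x=1 → posterior Normal(23/17, 66/17)
obs 2: x=1 → posterior Normal(17/14, 33/14)
obs 3: x=1/2 → posterior Normal(79/78, 22/13)
obs 4: x=-4 → posterior Normal(-9/100, 33/25)
obs 5: x=-1 → posterior Normal(-31/122, 66/61)
obs 6: x=5 → posterior Normal(79/144, 11/12)
obs 7: x=2 → posterior Normal(123/166, 66/83)
obs 8: x=-3/4 → posterior Normal(213/376, 33/47)
obs 9: x=1/2 → posterior Normal(47/84, 22/35)
obs 10: x=1/2 → posterior Normal(257/464, 33/58)
obs 11: x=6 → posterior Normal(521/508, 66/127)
obs 12: x=-3 → posterior Normal(389/552, 11/23)
obs 13: x=2 → posterior Normal(477/596, 66/149)
obs 14: x=-4 → posterior Normal(301/640, 33/80)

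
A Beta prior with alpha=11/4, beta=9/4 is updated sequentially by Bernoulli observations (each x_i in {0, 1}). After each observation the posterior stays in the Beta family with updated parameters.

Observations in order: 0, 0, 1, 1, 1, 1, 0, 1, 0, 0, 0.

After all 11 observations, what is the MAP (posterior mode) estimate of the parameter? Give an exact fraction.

obs 1: x=0 → posterior Beta(11/4, 13/4)
obs 2: x=0 → posterior Beta(11/4, 17/4)
obs 3: x=1 → posterior Beta(15/4, 17/4)
obs 4: x=1 → posterior Beta(19/4, 17/4)
obs 5: x=1 → posterior Beta(23/4, 17/4)
obs 6: x=1 → posterior Beta(27/4, 17/4)
obs 7: x=0 → posterior Beta(27/4, 21/4)
obs 8: x=1 → posterior Beta(31/4, 21/4)
obs 9: x=0 → posterior Beta(31/4, 25/4)
obs 10: x=0 → posterior Beta(31/4, 29/4)
obs 11: x=0 → posterior Beta(31/4, 33/4)

27/56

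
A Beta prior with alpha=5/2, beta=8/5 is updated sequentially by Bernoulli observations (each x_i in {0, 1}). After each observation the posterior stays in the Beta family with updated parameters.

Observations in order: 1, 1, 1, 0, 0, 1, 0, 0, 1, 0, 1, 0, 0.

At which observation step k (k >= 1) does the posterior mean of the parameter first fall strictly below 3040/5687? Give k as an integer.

k = 10

obs 1: x=1 → posterior Beta(7/2, 8/5)
obs 2: x=1 → posterior Beta(9/2, 8/5)
obs 3: x=1 → posterior Beta(11/2, 8/5)
obs 4: x=0 → posterior Beta(11/2, 13/5)
obs 5: x=0 → posterior Beta(11/2, 18/5)
obs 6: x=1 → posterior Beta(13/2, 18/5)
obs 7: x=0 → posterior Beta(13/2, 23/5)
obs 8: x=0 → posterior Beta(13/2, 28/5)
obs 9: x=1 → posterior Beta(15/2, 28/5)
obs 10: x=0 → posterior Beta(15/2, 33/5)
obs 11: x=1 → posterior Beta(17/2, 33/5)
obs 12: x=0 → posterior Beta(17/2, 38/5)
obs 13: x=0 → posterior Beta(17/2, 43/5)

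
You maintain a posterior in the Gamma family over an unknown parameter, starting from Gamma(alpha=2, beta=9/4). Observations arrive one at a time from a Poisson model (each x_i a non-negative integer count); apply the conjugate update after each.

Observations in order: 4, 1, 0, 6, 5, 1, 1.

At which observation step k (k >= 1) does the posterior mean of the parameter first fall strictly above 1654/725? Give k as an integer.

obs 1: x=4 → posterior Gamma(6, 13/4)
obs 2: x=1 → posterior Gamma(7, 17/4)
obs 3: x=0 → posterior Gamma(7, 21/4)
obs 4: x=6 → posterior Gamma(13, 25/4)
obs 5: x=5 → posterior Gamma(18, 29/4)
obs 6: x=1 → posterior Gamma(19, 33/4)
obs 7: x=1 → posterior Gamma(20, 37/4)

k = 5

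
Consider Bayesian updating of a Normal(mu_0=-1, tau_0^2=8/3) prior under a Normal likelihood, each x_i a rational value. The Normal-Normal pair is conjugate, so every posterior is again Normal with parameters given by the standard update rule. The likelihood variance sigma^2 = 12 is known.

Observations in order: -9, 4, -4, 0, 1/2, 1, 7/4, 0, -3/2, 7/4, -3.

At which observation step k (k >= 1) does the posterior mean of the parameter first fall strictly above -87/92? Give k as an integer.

k = 7

obs 1: x=-9 → posterior Normal(-27/11, 24/11)
obs 2: x=4 → posterior Normal(-19/13, 24/13)
obs 3: x=-4 → posterior Normal(-9/5, 8/5)
obs 4: x=0 → posterior Normal(-27/17, 24/17)
obs 5: x=1/2 → posterior Normal(-26/19, 24/19)
obs 6: x=1 → posterior Normal(-8/7, 8/7)
obs 7: x=7/4 → posterior Normal(-41/46, 24/23)
obs 8: x=0 → posterior Normal(-41/50, 24/25)
obs 9: x=-3/2 → posterior Normal(-47/54, 8/9)
obs 10: x=7/4 → posterior Normal(-20/29, 24/29)
obs 11: x=-3 → posterior Normal(-26/31, 24/31)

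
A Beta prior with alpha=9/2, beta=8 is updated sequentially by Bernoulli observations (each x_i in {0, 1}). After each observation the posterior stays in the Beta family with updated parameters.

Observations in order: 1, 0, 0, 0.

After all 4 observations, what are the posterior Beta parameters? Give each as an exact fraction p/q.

obs 1: x=1 → posterior Beta(11/2, 8)
obs 2: x=0 → posterior Beta(11/2, 9)
obs 3: x=0 → posterior Beta(11/2, 10)
obs 4: x=0 → posterior Beta(11/2, 11)

alpha=11/2, beta=11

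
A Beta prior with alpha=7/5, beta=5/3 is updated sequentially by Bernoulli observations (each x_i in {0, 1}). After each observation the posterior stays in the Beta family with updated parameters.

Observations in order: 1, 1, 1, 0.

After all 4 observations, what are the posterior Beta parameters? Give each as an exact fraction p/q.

alpha=22/5, beta=8/3

obs 1: x=1 → posterior Beta(12/5, 5/3)
obs 2: x=1 → posterior Beta(17/5, 5/3)
obs 3: x=1 → posterior Beta(22/5, 5/3)
obs 4: x=0 → posterior Beta(22/5, 8/3)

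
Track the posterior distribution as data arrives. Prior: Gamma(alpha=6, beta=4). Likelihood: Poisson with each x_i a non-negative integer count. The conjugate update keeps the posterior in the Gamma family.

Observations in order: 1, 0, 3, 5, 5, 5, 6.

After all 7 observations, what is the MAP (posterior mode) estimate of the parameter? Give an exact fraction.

obs 1: x=1 → posterior Gamma(7, 5)
obs 2: x=0 → posterior Gamma(7, 6)
obs 3: x=3 → posterior Gamma(10, 7)
obs 4: x=5 → posterior Gamma(15, 8)
obs 5: x=5 → posterior Gamma(20, 9)
obs 6: x=5 → posterior Gamma(25, 10)
obs 7: x=6 → posterior Gamma(31, 11)

30/11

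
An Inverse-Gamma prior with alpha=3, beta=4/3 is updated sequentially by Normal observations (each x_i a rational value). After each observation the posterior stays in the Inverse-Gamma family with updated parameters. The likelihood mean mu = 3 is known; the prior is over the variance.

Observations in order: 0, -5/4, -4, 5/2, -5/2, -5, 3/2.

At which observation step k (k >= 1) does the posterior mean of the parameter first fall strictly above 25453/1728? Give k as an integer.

k = 6

obs 1: x=0 → posterior Inverse-Gamma(7/2, 35/6)
obs 2: x=-5/4 → posterior Inverse-Gamma(4, 1427/96)
obs 3: x=-4 → posterior Inverse-Gamma(9/2, 3779/96)
obs 4: x=5/2 → posterior Inverse-Gamma(5, 3791/96)
obs 5: x=-5/2 → posterior Inverse-Gamma(11/2, 5243/96)
obs 6: x=-5 → posterior Inverse-Gamma(6, 8315/96)
obs 7: x=3/2 → posterior Inverse-Gamma(13/2, 8423/96)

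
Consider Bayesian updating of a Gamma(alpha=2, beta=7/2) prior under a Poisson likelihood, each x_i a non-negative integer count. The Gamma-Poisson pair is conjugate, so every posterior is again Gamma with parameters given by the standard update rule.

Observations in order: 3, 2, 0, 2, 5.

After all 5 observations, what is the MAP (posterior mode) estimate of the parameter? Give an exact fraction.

26/17

obs 1: x=3 → posterior Gamma(5, 9/2)
obs 2: x=2 → posterior Gamma(7, 11/2)
obs 3: x=0 → posterior Gamma(7, 13/2)
obs 4: x=2 → posterior Gamma(9, 15/2)
obs 5: x=5 → posterior Gamma(14, 17/2)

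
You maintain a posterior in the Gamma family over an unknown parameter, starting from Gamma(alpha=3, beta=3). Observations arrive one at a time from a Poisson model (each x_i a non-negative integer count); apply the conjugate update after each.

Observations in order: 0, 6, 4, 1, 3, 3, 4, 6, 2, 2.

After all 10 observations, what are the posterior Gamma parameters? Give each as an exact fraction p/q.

obs 1: x=0 → posterior Gamma(3, 4)
obs 2: x=6 → posterior Gamma(9, 5)
obs 3: x=4 → posterior Gamma(13, 6)
obs 4: x=1 → posterior Gamma(14, 7)
obs 5: x=3 → posterior Gamma(17, 8)
obs 6: x=3 → posterior Gamma(20, 9)
obs 7: x=4 → posterior Gamma(24, 10)
obs 8: x=6 → posterior Gamma(30, 11)
obs 9: x=2 → posterior Gamma(32, 12)
obs 10: x=2 → posterior Gamma(34, 13)

alpha=34, beta=13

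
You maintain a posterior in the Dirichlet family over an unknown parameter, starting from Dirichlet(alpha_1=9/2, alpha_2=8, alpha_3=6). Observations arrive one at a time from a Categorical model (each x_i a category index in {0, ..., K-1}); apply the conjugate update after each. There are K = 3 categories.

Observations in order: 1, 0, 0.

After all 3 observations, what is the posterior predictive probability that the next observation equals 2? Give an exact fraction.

12/43

obs 1: x=1 → posterior Dirichlet(9/2, 9, 6)
obs 2: x=0 → posterior Dirichlet(11/2, 9, 6)
obs 3: x=0 → posterior Dirichlet(13/2, 9, 6)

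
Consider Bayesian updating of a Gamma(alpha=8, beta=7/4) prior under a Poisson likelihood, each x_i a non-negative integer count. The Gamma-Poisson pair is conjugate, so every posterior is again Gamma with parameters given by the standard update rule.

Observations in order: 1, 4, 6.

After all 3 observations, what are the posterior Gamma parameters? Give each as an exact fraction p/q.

obs 1: x=1 → posterior Gamma(9, 11/4)
obs 2: x=4 → posterior Gamma(13, 15/4)
obs 3: x=6 → posterior Gamma(19, 19/4)

alpha=19, beta=19/4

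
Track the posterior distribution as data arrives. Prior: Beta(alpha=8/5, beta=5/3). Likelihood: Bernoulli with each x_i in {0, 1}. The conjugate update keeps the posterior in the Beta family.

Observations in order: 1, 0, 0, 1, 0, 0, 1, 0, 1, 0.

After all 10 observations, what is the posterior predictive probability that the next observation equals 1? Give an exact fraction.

84/199

obs 1: x=1 → posterior Beta(13/5, 5/3)
obs 2: x=0 → posterior Beta(13/5, 8/3)
obs 3: x=0 → posterior Beta(13/5, 11/3)
obs 4: x=1 → posterior Beta(18/5, 11/3)
obs 5: x=0 → posterior Beta(18/5, 14/3)
obs 6: x=0 → posterior Beta(18/5, 17/3)
obs 7: x=1 → posterior Beta(23/5, 17/3)
obs 8: x=0 → posterior Beta(23/5, 20/3)
obs 9: x=1 → posterior Beta(28/5, 20/3)
obs 10: x=0 → posterior Beta(28/5, 23/3)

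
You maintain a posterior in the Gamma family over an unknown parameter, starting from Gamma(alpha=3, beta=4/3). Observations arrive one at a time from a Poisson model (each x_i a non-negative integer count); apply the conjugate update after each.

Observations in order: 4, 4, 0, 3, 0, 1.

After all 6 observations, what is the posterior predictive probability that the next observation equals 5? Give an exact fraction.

386768867704620355688988672/9094947017729282379150390625

obs 1: x=4 → posterior Gamma(7, 7/3)
obs 2: x=4 → posterior Gamma(11, 10/3)
obs 3: x=0 → posterior Gamma(11, 13/3)
obs 4: x=3 → posterior Gamma(14, 16/3)
obs 5: x=0 → posterior Gamma(14, 19/3)
obs 6: x=1 → posterior Gamma(15, 22/3)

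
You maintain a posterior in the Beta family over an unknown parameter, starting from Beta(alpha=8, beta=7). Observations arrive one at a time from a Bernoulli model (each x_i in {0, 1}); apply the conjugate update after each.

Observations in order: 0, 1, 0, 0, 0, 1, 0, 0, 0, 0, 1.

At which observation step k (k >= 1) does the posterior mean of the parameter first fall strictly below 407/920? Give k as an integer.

k = 8

obs 1: x=0 → posterior Beta(8, 8)
obs 2: x=1 → posterior Beta(9, 8)
obs 3: x=0 → posterior Beta(9, 9)
obs 4: x=0 → posterior Beta(9, 10)
obs 5: x=0 → posterior Beta(9, 11)
obs 6: x=1 → posterior Beta(10, 11)
obs 7: x=0 → posterior Beta(10, 12)
obs 8: x=0 → posterior Beta(10, 13)
obs 9: x=0 → posterior Beta(10, 14)
obs 10: x=0 → posterior Beta(10, 15)
obs 11: x=1 → posterior Beta(11, 15)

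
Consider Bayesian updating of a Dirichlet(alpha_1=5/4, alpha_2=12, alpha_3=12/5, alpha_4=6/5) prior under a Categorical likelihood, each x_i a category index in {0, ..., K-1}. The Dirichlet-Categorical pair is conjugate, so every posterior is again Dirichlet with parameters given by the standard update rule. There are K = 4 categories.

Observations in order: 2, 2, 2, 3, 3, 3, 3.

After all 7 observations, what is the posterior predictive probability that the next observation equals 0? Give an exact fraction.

25/477

obs 1: x=2 → posterior Dirichlet(5/4, 12, 17/5, 6/5)
obs 2: x=2 → posterior Dirichlet(5/4, 12, 22/5, 6/5)
obs 3: x=2 → posterior Dirichlet(5/4, 12, 27/5, 6/5)
obs 4: x=3 → posterior Dirichlet(5/4, 12, 27/5, 11/5)
obs 5: x=3 → posterior Dirichlet(5/4, 12, 27/5, 16/5)
obs 6: x=3 → posterior Dirichlet(5/4, 12, 27/5, 21/5)
obs 7: x=3 → posterior Dirichlet(5/4, 12, 27/5, 26/5)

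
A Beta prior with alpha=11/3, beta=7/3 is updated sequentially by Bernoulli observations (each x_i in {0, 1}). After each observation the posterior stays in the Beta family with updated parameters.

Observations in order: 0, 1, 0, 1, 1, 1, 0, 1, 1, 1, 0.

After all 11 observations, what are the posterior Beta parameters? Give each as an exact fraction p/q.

alpha=32/3, beta=19/3

obs 1: x=0 → posterior Beta(11/3, 10/3)
obs 2: x=1 → posterior Beta(14/3, 10/3)
obs 3: x=0 → posterior Beta(14/3, 13/3)
obs 4: x=1 → posterior Beta(17/3, 13/3)
obs 5: x=1 → posterior Beta(20/3, 13/3)
obs 6: x=1 → posterior Beta(23/3, 13/3)
obs 7: x=0 → posterior Beta(23/3, 16/3)
obs 8: x=1 → posterior Beta(26/3, 16/3)
obs 9: x=1 → posterior Beta(29/3, 16/3)
obs 10: x=1 → posterior Beta(32/3, 16/3)
obs 11: x=0 → posterior Beta(32/3, 19/3)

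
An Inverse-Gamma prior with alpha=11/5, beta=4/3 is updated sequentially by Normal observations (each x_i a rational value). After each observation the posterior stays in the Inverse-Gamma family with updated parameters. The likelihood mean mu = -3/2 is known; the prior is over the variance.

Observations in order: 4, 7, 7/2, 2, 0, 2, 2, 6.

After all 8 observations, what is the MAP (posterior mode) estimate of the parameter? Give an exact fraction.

13525/864

obs 1: x=4 → posterior Inverse-Gamma(27/10, 395/24)
obs 2: x=7 → posterior Inverse-Gamma(16/5, 631/12)
obs 3: x=7/2 → posterior Inverse-Gamma(37/10, 781/12)
obs 4: x=2 → posterior Inverse-Gamma(21/5, 1709/24)
obs 5: x=0 → posterior Inverse-Gamma(47/10, 217/3)
obs 6: x=2 → posterior Inverse-Gamma(26/5, 1883/24)
obs 7: x=2 → posterior Inverse-Gamma(57/10, 1015/12)
obs 8: x=6 → posterior Inverse-Gamma(31/5, 2705/24)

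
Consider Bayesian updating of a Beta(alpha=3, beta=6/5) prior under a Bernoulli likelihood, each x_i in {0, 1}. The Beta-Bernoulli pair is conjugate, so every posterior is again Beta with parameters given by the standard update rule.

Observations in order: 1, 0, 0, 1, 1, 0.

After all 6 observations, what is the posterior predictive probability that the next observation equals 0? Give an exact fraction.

7/17

obs 1: x=1 → posterior Beta(4, 6/5)
obs 2: x=0 → posterior Beta(4, 11/5)
obs 3: x=0 → posterior Beta(4, 16/5)
obs 4: x=1 → posterior Beta(5, 16/5)
obs 5: x=1 → posterior Beta(6, 16/5)
obs 6: x=0 → posterior Beta(6, 21/5)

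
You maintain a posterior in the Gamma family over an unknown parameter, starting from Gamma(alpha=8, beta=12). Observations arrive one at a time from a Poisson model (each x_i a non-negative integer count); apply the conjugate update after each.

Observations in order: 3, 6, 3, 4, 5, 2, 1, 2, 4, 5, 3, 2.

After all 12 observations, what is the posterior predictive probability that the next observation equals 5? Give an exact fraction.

924632582640754373075150416484735242560808860636461818404063719448379392/24651903288156618919116517665087069677287701097156968899071216583251953125

obs 1: x=3 → posterior Gamma(11, 13)
obs 2: x=6 → posterior Gamma(17, 14)
obs 3: x=3 → posterior Gamma(20, 15)
obs 4: x=4 → posterior Gamma(24, 16)
obs 5: x=5 → posterior Gamma(29, 17)
obs 6: x=2 → posterior Gamma(31, 18)
obs 7: x=1 → posterior Gamma(32, 19)
obs 8: x=2 → posterior Gamma(34, 20)
obs 9: x=4 → posterior Gamma(38, 21)
obs 10: x=5 → posterior Gamma(43, 22)
obs 11: x=3 → posterior Gamma(46, 23)
obs 12: x=2 → posterior Gamma(48, 24)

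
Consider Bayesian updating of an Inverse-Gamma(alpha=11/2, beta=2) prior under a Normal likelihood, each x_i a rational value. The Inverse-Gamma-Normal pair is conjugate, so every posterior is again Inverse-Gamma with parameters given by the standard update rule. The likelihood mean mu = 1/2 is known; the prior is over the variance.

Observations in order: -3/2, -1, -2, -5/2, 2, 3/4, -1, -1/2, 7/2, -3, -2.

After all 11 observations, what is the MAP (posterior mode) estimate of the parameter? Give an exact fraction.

obs 1: x=-3/2 → posterior Inverse-Gamma(6, 4)
obs 2: x=-1 → posterior Inverse-Gamma(13/2, 41/8)
obs 3: x=-2 → posterior Inverse-Gamma(7, 33/4)
obs 4: x=-5/2 → posterior Inverse-Gamma(15/2, 51/4)
obs 5: x=2 → posterior Inverse-Gamma(8, 111/8)
obs 6: x=3/4 → posterior Inverse-Gamma(17/2, 445/32)
obs 7: x=-1 → posterior Inverse-Gamma(9, 481/32)
obs 8: x=-1/2 → posterior Inverse-Gamma(19/2, 497/32)
obs 9: x=7/2 → posterior Inverse-Gamma(10, 641/32)
obs 10: x=-3 → posterior Inverse-Gamma(21/2, 837/32)
obs 11: x=-2 → posterior Inverse-Gamma(11, 937/32)

937/384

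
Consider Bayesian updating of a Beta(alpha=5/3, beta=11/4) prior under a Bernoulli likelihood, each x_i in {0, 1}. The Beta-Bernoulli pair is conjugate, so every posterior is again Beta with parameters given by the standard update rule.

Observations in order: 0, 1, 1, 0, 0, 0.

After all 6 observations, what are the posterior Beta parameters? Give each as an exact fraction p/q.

alpha=11/3, beta=27/4

obs 1: x=0 → posterior Beta(5/3, 15/4)
obs 2: x=1 → posterior Beta(8/3, 15/4)
obs 3: x=1 → posterior Beta(11/3, 15/4)
obs 4: x=0 → posterior Beta(11/3, 19/4)
obs 5: x=0 → posterior Beta(11/3, 23/4)
obs 6: x=0 → posterior Beta(11/3, 27/4)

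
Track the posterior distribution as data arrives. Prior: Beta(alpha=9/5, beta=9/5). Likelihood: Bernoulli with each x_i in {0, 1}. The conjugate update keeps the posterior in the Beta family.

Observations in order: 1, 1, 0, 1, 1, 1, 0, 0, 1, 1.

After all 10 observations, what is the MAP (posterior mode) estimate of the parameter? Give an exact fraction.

obs 1: x=1 → posterior Beta(14/5, 9/5)
obs 2: x=1 → posterior Beta(19/5, 9/5)
obs 3: x=0 → posterior Beta(19/5, 14/5)
obs 4: x=1 → posterior Beta(24/5, 14/5)
obs 5: x=1 → posterior Beta(29/5, 14/5)
obs 6: x=1 → posterior Beta(34/5, 14/5)
obs 7: x=0 → posterior Beta(34/5, 19/5)
obs 8: x=0 → posterior Beta(34/5, 24/5)
obs 9: x=1 → posterior Beta(39/5, 24/5)
obs 10: x=1 → posterior Beta(44/5, 24/5)

39/58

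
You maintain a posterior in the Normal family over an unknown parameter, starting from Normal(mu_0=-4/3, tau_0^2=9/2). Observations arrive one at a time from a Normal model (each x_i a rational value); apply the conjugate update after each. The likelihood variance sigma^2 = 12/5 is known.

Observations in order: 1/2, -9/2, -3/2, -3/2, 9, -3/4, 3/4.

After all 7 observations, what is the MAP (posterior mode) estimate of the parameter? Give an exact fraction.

58/339

obs 1: x=1/2 → posterior Normal(-19/138, 36/23)
obs 2: x=-9/2 → posterior Normal(-106/57, 18/19)
obs 3: x=-3/2 → posterior Normal(-559/318, 36/53)
obs 4: x=-3/2 → posterior Normal(-347/204, 9/17)
obs 5: x=9 → posterior Normal(58/249, 36/83)
obs 6: x=-3/4 → posterior Normal(97/1176, 18/49)
obs 7: x=3/4 → posterior Normal(58/339, 36/113)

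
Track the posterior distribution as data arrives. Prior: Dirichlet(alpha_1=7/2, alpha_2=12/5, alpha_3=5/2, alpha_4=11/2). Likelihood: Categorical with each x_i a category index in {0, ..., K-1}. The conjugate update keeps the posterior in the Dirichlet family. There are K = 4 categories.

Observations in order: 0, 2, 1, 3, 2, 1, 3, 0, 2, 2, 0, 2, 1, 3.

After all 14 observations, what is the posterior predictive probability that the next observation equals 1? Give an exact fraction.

6/31

obs 1: x=0 → posterior Dirichlet(9/2, 12/5, 5/2, 11/2)
obs 2: x=2 → posterior Dirichlet(9/2, 12/5, 7/2, 11/2)
obs 3: x=1 → posterior Dirichlet(9/2, 17/5, 7/2, 11/2)
obs 4: x=3 → posterior Dirichlet(9/2, 17/5, 7/2, 13/2)
obs 5: x=2 → posterior Dirichlet(9/2, 17/5, 9/2, 13/2)
obs 6: x=1 → posterior Dirichlet(9/2, 22/5, 9/2, 13/2)
obs 7: x=3 → posterior Dirichlet(9/2, 22/5, 9/2, 15/2)
obs 8: x=0 → posterior Dirichlet(11/2, 22/5, 9/2, 15/2)
obs 9: x=2 → posterior Dirichlet(11/2, 22/5, 11/2, 15/2)
obs 10: x=2 → posterior Dirichlet(11/2, 22/5, 13/2, 15/2)
obs 11: x=0 → posterior Dirichlet(13/2, 22/5, 13/2, 15/2)
obs 12: x=2 → posterior Dirichlet(13/2, 22/5, 15/2, 15/2)
obs 13: x=1 → posterior Dirichlet(13/2, 27/5, 15/2, 15/2)
obs 14: x=3 → posterior Dirichlet(13/2, 27/5, 15/2, 17/2)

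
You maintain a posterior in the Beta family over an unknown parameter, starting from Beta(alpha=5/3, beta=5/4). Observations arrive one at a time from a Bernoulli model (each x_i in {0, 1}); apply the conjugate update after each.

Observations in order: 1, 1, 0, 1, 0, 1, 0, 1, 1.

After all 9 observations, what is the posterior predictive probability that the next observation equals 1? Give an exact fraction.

92/143

obs 1: x=1 → posterior Beta(8/3, 5/4)
obs 2: x=1 → posterior Beta(11/3, 5/4)
obs 3: x=0 → posterior Beta(11/3, 9/4)
obs 4: x=1 → posterior Beta(14/3, 9/4)
obs 5: x=0 → posterior Beta(14/3, 13/4)
obs 6: x=1 → posterior Beta(17/3, 13/4)
obs 7: x=0 → posterior Beta(17/3, 17/4)
obs 8: x=1 → posterior Beta(20/3, 17/4)
obs 9: x=1 → posterior Beta(23/3, 17/4)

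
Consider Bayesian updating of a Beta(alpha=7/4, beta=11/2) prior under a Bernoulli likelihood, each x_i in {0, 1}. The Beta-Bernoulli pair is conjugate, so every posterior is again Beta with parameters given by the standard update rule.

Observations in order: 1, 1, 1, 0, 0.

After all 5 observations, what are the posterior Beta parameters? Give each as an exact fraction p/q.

obs 1: x=1 → posterior Beta(11/4, 11/2)
obs 2: x=1 → posterior Beta(15/4, 11/2)
obs 3: x=1 → posterior Beta(19/4, 11/2)
obs 4: x=0 → posterior Beta(19/4, 13/2)
obs 5: x=0 → posterior Beta(19/4, 15/2)

alpha=19/4, beta=15/2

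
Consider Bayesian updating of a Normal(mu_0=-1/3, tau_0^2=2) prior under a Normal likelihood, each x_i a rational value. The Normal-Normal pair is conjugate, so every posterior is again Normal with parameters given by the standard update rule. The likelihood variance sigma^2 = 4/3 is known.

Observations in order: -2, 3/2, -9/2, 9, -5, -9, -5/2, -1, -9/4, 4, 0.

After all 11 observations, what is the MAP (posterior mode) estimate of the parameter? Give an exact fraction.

obs 1: x=-2 → posterior Normal(-4/3, 4/5)
obs 2: x=3/2 → posterior Normal(-13/48, 1/2)
obs 3: x=-9/2 → posterior Normal(-47/33, 4/11)
obs 4: x=9 → posterior Normal(17/21, 2/7)
obs 5: x=-5 → posterior Normal(-11/51, 4/17)
obs 6: x=-9 → posterior Normal(-23/15, 1/5)
obs 7: x=-5/2 → posterior Normal(-229/138, 4/23)
obs 8: x=-1 → posterior Normal(-19/12, 2/13)
obs 9: x=-9/4 → posterior Normal(-575/348, 4/29)
obs 10: x=4 → posterior Normal(-431/384, 1/8)
obs 11: x=0 → posterior Normal(-431/420, 4/35)

-431/420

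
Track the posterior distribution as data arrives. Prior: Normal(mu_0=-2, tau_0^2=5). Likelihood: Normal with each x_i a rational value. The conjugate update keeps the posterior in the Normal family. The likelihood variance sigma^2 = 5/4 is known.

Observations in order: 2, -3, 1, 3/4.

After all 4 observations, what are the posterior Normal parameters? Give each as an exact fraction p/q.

mu_0=1/17, tau_0^2=5/17

obs 1: x=2 → posterior Normal(6/5, 1)
obs 2: x=-3 → posterior Normal(-2/3, 5/9)
obs 3: x=1 → posterior Normal(-2/13, 5/13)
obs 4: x=3/4 → posterior Normal(1/17, 5/17)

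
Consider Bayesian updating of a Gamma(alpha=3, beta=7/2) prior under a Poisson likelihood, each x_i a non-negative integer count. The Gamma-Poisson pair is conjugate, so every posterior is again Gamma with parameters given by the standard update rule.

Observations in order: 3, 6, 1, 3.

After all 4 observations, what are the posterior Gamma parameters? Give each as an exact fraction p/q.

obs 1: x=3 → posterior Gamma(6, 9/2)
obs 2: x=6 → posterior Gamma(12, 11/2)
obs 3: x=1 → posterior Gamma(13, 13/2)
obs 4: x=3 → posterior Gamma(16, 15/2)

alpha=16, beta=15/2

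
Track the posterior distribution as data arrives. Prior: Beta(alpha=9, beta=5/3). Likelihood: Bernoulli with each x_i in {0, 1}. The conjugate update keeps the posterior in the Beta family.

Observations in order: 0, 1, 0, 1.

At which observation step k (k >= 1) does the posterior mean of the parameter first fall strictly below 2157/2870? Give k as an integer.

obs 1: x=0 → posterior Beta(9, 8/3)
obs 2: x=1 → posterior Beta(10, 8/3)
obs 3: x=0 → posterior Beta(10, 11/3)
obs 4: x=1 → posterior Beta(11, 11/3)

k = 3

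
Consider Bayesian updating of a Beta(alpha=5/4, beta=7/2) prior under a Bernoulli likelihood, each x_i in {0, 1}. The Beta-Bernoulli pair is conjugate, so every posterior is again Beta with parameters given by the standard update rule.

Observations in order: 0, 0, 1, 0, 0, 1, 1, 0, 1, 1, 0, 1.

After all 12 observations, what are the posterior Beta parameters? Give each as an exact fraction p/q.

obs 1: x=0 → posterior Beta(5/4, 9/2)
obs 2: x=0 → posterior Beta(5/4, 11/2)
obs 3: x=1 → posterior Beta(9/4, 11/2)
obs 4: x=0 → posterior Beta(9/4, 13/2)
obs 5: x=0 → posterior Beta(9/4, 15/2)
obs 6: x=1 → posterior Beta(13/4, 15/2)
obs 7: x=1 → posterior Beta(17/4, 15/2)
obs 8: x=0 → posterior Beta(17/4, 17/2)
obs 9: x=1 → posterior Beta(21/4, 17/2)
obs 10: x=1 → posterior Beta(25/4, 17/2)
obs 11: x=0 → posterior Beta(25/4, 19/2)
obs 12: x=1 → posterior Beta(29/4, 19/2)

alpha=29/4, beta=19/2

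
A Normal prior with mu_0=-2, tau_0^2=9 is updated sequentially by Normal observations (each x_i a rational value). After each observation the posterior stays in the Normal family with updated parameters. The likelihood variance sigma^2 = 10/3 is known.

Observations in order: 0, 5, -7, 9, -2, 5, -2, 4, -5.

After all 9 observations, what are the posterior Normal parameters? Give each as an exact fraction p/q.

obs 1: x=0 → posterior Normal(-20/37, 90/37)
obs 2: x=5 → posterior Normal(115/64, 45/32)
obs 3: x=-7 → posterior Normal(-74/91, 90/91)
obs 4: x=9 → posterior Normal(169/118, 45/59)
obs 5: x=-2 → posterior Normal(23/29, 18/29)
obs 6: x=5 → posterior Normal(125/86, 45/86)
obs 7: x=-2 → posterior Normal(196/199, 90/199)
obs 8: x=4 → posterior Normal(152/113, 45/113)
obs 9: x=-5 → posterior Normal(169/253, 90/253)

mu_0=169/253, tau_0^2=90/253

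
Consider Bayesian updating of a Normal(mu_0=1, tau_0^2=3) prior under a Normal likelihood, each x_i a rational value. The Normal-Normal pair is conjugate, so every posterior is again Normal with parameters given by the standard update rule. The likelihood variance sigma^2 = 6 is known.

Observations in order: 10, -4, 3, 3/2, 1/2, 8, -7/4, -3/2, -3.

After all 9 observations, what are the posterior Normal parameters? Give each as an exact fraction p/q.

mu_0=59/44, tau_0^2=6/11

obs 1: x=10 → posterior Normal(4, 2)
obs 2: x=-4 → posterior Normal(2, 3/2)
obs 3: x=3 → posterior Normal(11/5, 6/5)
obs 4: x=3/2 → posterior Normal(25/12, 1)
obs 5: x=1/2 → posterior Normal(13/7, 6/7)
obs 6: x=8 → posterior Normal(21/8, 3/4)
obs 7: x=-7/4 → posterior Normal(77/36, 2/3)
obs 8: x=-3/2 → posterior Normal(71/40, 3/5)
obs 9: x=-3 → posterior Normal(59/44, 6/11)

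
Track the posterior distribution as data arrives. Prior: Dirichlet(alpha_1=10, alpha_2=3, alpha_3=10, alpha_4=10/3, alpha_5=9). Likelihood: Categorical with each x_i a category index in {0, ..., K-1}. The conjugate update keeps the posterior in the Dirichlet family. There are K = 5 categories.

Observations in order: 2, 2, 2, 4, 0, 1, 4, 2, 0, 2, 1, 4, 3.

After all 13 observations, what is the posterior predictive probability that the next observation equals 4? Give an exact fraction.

36/145

obs 1: x=2 → posterior Dirichlet(10, 3, 11, 10/3, 9)
obs 2: x=2 → posterior Dirichlet(10, 3, 12, 10/3, 9)
obs 3: x=2 → posterior Dirichlet(10, 3, 13, 10/3, 9)
obs 4: x=4 → posterior Dirichlet(10, 3, 13, 10/3, 10)
obs 5: x=0 → posterior Dirichlet(11, 3, 13, 10/3, 10)
obs 6: x=1 → posterior Dirichlet(11, 4, 13, 10/3, 10)
obs 7: x=4 → posterior Dirichlet(11, 4, 13, 10/3, 11)
obs 8: x=2 → posterior Dirichlet(11, 4, 14, 10/3, 11)
obs 9: x=0 → posterior Dirichlet(12, 4, 14, 10/3, 11)
obs 10: x=2 → posterior Dirichlet(12, 4, 15, 10/3, 11)
obs 11: x=1 → posterior Dirichlet(12, 5, 15, 10/3, 11)
obs 12: x=4 → posterior Dirichlet(12, 5, 15, 10/3, 12)
obs 13: x=3 → posterior Dirichlet(12, 5, 15, 13/3, 12)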